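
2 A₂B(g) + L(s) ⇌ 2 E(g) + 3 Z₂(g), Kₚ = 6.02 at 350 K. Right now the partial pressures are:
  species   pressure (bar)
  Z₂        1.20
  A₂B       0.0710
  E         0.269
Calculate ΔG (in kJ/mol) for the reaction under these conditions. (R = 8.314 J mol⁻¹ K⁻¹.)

(L is a pure solid — omitted from Qₚ.)
Qₚ = P(E)²·P(Z₂)³ / P(A₂B)² = (0.269)²·(1.20)³ / (0.0710)² = 24.8
ΔG = RT ln(Qₚ/Kₚ) = (8.314 J mol⁻¹ K⁻¹)(350 K) × ln(24.8/6.02)
   = (2.910 kJ/mol)(1.416) = 4.12 kJ/mol
ΔG > 0, so the forward reaction is non-spontaneous (proceeds in reverse).

ΔG = 4.12 kJ/mol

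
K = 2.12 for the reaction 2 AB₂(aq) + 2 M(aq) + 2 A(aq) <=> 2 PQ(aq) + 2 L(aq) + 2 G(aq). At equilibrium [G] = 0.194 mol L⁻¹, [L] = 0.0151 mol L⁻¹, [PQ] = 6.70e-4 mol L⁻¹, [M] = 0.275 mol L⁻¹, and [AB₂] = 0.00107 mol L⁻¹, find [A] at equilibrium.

At equilibrium, K = [PQ]²·[L]²·[G]² / ([AB₂]²·[M]²·[A]²) = 2.12.
(6.70e-4)²·(0.0151)²·(0.194)² / ((0.00107)²·(0.275)²·([A])²) = 2.12
[A]² = 2.10e-5 ⇒ [A] = 0.00458 mol L⁻¹

[A] = 0.00458 mol L⁻¹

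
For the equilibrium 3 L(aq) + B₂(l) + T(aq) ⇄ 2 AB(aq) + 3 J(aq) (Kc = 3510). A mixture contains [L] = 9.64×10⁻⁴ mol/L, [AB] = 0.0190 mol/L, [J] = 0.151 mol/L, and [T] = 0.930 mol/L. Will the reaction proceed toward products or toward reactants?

(B₂ is a pure liquid — omitted from Qc.)
Qc = [AB]²·[J]³ / ([L]³·[T]) = (0.0190)²·(0.151)³ / ((9.64×10⁻⁴)³·(0.930)) = 1490
Qc = 1490 < Kc = 3510, so the forward reaction proceeds.

forward (toward products)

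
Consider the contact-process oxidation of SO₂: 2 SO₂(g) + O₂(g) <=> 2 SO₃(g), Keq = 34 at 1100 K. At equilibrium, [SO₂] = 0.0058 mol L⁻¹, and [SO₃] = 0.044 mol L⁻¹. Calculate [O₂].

[O₂] = 1.7 mol L⁻¹

At equilibrium, Keq = [SO₃]² / ([SO₂]²·[O₂]) = 34.
(0.044)² / ((0.0058)²·([O₂])) = 34
[O₂] = 1.69 = 1.7 mol L⁻¹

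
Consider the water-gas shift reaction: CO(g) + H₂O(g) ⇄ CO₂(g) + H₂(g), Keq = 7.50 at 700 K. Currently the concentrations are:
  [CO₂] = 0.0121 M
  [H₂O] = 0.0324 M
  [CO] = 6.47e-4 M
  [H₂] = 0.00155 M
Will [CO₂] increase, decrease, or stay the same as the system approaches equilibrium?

increase

Q = [CO₂]·[H₂] / ([CO]·[H₂O]) = (0.0121)·(0.00155) / ((6.47e-4)·(0.0324)) = 0.895
Q = 0.895 < Keq = 7.50: net forward reaction.
CO₂ is a product, so it increases.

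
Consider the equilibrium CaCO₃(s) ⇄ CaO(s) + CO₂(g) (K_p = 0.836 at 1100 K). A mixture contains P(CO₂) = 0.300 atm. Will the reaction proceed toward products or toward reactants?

(CaCO₃, CaO are pure solids — omitted from Q_p.)
Q_p = P(CO₂) = 0.300
Q_p = 0.300 < K_p = 0.836, so the forward reaction proceeds.

toward products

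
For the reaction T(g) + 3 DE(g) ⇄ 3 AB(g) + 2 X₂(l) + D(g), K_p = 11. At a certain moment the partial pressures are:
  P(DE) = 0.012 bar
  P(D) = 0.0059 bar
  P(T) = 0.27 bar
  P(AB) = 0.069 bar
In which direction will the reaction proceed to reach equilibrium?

in the forward direction

(X₂ is a pure liquid — omitted from Q_p.)
Q_p = P(AB)³·P(D) / (P(T)·P(DE)³) = (0.069)³·(0.0059) / ((0.27)·(0.012)³) = 4.2
Q_p = 4.2 < K_p = 11, so the forward reaction proceeds.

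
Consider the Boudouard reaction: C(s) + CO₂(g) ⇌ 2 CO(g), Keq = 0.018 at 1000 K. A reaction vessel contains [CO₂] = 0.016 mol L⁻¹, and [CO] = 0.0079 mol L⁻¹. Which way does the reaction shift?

to the right

(C is a pure solid — omitted from Q.)
Q = [CO]² / [CO₂] = (0.0079)² / (0.016) = 0.0039
Q = 0.0039 < Keq = 0.018, so the forward reaction proceeds.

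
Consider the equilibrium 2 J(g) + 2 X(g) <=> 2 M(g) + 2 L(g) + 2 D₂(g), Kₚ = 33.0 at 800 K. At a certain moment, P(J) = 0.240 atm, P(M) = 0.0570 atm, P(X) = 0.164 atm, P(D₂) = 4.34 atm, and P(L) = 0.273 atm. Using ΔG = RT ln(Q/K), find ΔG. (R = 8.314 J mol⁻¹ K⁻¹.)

ΔG = -16.1 kJ/mol

Qₚ = P(M)²·P(L)²·P(D₂)² / (P(J)²·P(X)²) = (0.0570)²·(0.273)²·(4.34)² / ((0.240)²·(0.164)²) = 2.94
ΔG = RT ln(Qₚ/Kₚ) = (8.314 J mol⁻¹ K⁻¹)(800 K) × ln(2.94/33.0)
   = (6.651 kJ/mol)(-2.418) = -16.1 kJ/mol
ΔG < 0, so the forward reaction is spontaneous (proceeds forward).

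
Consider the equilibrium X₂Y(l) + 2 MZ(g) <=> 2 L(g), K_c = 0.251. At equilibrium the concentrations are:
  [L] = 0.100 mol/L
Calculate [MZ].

[MZ] = 0.200 mol/L

(X₂Y is a pure liquid — omitted from K_c.)
At equilibrium, K_c = [L]² / [MZ]² = 0.251.
(0.100)² / ([MZ])² = 0.251
[MZ]² = 0.0398 ⇒ [MZ] = 0.200 mol/L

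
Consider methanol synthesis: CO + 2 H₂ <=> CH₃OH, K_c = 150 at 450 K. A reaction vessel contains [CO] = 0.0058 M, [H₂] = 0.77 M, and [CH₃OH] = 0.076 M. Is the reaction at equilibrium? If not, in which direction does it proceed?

to the right

Q_c = [CH₃OH] / ([CO]·[H₂]²) = (0.076) / ((0.0058)·(0.77)²) = 22
Q_c = 22 < K_c = 150, so the forward reaction proceeds.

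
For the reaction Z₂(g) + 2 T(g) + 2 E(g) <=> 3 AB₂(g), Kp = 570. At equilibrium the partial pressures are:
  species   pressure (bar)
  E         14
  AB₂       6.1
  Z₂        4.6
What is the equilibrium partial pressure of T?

P(T) = 0.021 bar

At equilibrium, Kp = P(AB₂)³ / (P(Z₂)·P(T)²·P(E)²) = 570.
(6.1)³ / ((4.6)·(P(T))²·(14)²) = 570
P(T)² = 4.42×10⁻⁴ ⇒ P(T) = 0.021 bar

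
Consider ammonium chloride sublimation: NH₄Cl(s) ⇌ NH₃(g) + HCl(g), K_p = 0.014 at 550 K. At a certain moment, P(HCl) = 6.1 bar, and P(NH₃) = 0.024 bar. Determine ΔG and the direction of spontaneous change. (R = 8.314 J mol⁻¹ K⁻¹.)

(NH₄Cl is a pure solid — omitted from Q_p.)
Q_p = P(NH₃)·P(HCl) = (0.024)·(6.1) = 0.146
ΔG = RT ln(Q_p/K_p) = (8.314 J mol⁻¹ K⁻¹)(550 K) × ln(0.146/0.014)
   = (4.573 kJ/mol)(2.345) = 10.7 kJ/mol
ΔG > 0, so the forward reaction is non-spontaneous (proceeds in reverse).

ΔG = 10.7 kJ/mol; the forward reaction is non-spontaneous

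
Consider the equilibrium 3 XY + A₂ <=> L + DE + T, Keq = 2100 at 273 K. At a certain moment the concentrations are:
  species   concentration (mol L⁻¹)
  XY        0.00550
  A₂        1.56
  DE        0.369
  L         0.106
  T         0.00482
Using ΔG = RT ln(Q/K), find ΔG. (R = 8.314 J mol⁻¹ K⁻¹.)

Q = [L]·[DE]·[T] / ([XY]³·[A₂]) = (0.106)·(0.369)·(0.00482) / ((0.00550)³·(1.56)) = 726
ΔG = RT ln(Q/Keq) = (8.314 J mol⁻¹ K⁻¹)(273 K) × ln(726/2100)
   = (2.270 kJ/mol)(-1.062) = -2.41 kJ/mol
ΔG < 0, so the forward reaction is spontaneous (proceeds forward).

ΔG = -2.41 kJ/mol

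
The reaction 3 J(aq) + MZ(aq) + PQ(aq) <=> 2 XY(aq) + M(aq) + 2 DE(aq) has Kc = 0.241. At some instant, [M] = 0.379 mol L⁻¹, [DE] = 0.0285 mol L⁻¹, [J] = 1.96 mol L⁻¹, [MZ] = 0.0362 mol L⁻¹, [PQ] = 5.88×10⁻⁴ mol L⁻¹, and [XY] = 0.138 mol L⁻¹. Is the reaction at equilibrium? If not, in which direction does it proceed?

to the right

Qc = [XY]²·[M]·[DE]² / ([J]³·[MZ]·[PQ]) = (0.138)²·(0.379)·(0.0285)² / ((1.96)³·(0.0362)·(5.88×10⁻⁴)) = 0.0366
Qc = 0.0366 < Kc = 0.241, so the forward reaction proceeds.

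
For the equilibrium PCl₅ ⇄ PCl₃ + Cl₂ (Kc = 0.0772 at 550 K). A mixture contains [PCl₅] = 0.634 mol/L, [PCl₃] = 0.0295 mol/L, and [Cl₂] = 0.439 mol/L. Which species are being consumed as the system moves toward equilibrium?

Qc = [PCl₃]·[Cl₂] / [PCl₅] = (0.0295)·(0.439) / (0.634) = 0.0204
Qc = 0.0204 < Kc = 0.0772: net forward reaction.

PCl₅ (reactants)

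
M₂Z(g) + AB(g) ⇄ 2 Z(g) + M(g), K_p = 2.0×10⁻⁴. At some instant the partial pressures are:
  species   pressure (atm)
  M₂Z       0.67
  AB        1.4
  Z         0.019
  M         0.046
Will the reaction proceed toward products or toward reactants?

to the right

Q_p = P(Z)²·P(M) / (P(M₂Z)·P(AB)) = (0.019)²·(0.046) / ((0.67)·(1.4)) = 1.8×10⁻⁵
Q_p = 1.8×10⁻⁵ < K_p = 2.0×10⁻⁴, so the forward reaction proceeds.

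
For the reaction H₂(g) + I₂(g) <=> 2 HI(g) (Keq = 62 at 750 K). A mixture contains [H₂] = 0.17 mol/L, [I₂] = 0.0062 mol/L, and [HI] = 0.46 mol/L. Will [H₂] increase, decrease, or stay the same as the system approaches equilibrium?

Q = [HI]² / ([H₂]·[I₂]) = (0.46)² / ((0.17)·(0.0062)) = 200
Q = 200 > Keq = 62: net reverse reaction.
H₂ is a reactant, so it increases.

increase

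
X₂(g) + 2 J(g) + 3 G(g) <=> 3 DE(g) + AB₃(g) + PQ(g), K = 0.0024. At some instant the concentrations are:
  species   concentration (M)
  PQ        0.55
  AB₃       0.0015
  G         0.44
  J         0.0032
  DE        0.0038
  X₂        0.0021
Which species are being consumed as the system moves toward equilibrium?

DE, AB₃, PQ (products)

Q = [DE]³·[AB₃]·[PQ] / ([X₂]·[J]²·[G]³) = (0.0038)³·(0.0015)·(0.55) / ((0.0021)·(0.0032)²·(0.44)³) = 0.025
Q = 0.025 > K = 0.0024: net reverse reaction.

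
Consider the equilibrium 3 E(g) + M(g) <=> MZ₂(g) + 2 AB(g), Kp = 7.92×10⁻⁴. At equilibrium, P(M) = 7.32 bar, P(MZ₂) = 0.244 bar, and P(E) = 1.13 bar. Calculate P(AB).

At equilibrium, Kp = P(MZ₂)·P(AB)² / (P(E)³·P(M)) = 7.92×10⁻⁴.
(0.244)·(P(AB))² / ((1.13)³·(7.32)) = 7.92×10⁻⁴
P(AB)² = 0.0343 ⇒ P(AB) = 0.185 bar

P(AB) = 0.185 bar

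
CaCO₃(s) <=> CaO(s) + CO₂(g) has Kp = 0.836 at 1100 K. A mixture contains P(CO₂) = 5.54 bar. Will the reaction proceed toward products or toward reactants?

reverse (toward reactants)

(CaCO₃, CaO are pure solids — omitted from Qp.)
Qp = P(CO₂) = 5.54
Qp = 5.54 > Kp = 0.836, so the reverse reaction proceeds.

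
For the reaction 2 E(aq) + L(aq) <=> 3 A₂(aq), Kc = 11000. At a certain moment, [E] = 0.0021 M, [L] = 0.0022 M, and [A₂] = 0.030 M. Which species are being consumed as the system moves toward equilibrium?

Qc = [A₂]³ / ([E]²·[L]) = (0.030)³ / ((0.0021)²·(0.0022)) = 2800
Qc = 2800 < Kc = 11000: net forward reaction.

E, L (reactants)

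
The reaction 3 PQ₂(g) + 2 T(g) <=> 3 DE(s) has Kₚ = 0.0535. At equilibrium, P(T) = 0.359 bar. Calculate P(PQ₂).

(DE is a pure solid — omitted from Kₚ.)
At equilibrium, Kₚ = 1 / (P(PQ₂)³·P(T)²) = 0.0535.
1 / ((P(PQ₂))³·(0.359)²) = 0.0535
P(PQ₂)³ = 145 ⇒ P(PQ₂) = 5.25 bar

P(PQ₂) = 5.25 bar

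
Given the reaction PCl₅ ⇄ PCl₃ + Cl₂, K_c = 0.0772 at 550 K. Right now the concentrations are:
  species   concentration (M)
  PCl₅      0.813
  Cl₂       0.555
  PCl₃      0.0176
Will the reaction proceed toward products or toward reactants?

Q_c = [PCl₃]·[Cl₂] / [PCl₅] = (0.0176)·(0.555) / (0.813) = 0.0120
Q_c = 0.0120 < K_c = 0.0772, so the forward reaction proceeds.

in the forward direction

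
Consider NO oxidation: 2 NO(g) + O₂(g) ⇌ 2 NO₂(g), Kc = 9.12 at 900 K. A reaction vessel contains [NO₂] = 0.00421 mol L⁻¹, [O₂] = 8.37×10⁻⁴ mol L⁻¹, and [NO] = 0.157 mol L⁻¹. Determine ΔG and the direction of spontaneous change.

Qc = [NO₂]² / ([NO]²·[O₂]) = (0.00421)² / ((0.157)²·(8.37×10⁻⁴)) = 0.859
ΔG = RT ln(Qc/Kc) = (8.314 J mol⁻¹ K⁻¹)(900 K) × ln(0.859/9.12)
   = (7.483 kJ/mol)(-2.362) = -17.7 kJ/mol
ΔG < 0, so the forward reaction is spontaneous (proceeds forward).

ΔG = -17.7 kJ/mol; the forward reaction is spontaneous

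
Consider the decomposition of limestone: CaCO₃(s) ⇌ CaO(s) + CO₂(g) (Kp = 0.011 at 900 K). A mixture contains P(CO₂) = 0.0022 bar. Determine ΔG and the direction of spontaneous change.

(CaCO₃, CaO are pure solids — omitted from Qp.)
Qp = P(CO₂) = 0.00220
ΔG = RT ln(Qp/Kp) = (8.314 J mol⁻¹ K⁻¹)(900 K) × ln(0.00220/0.011)
   = (7.483 kJ/mol)(-1.609) = -12.0 kJ/mol
ΔG < 0, so the forward reaction is spontaneous (proceeds forward).

ΔG = -12.0 kJ/mol; the forward reaction is spontaneous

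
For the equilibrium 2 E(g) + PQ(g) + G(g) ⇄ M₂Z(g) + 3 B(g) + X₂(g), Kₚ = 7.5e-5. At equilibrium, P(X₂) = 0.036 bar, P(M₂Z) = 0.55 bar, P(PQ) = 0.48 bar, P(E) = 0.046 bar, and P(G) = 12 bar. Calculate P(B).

At equilibrium, Kₚ = P(M₂Z)·P(B)³·P(X₂) / (P(E)²·P(PQ)·P(G)) = 7.5e-5.
(0.55)·(P(B))³·(0.036) / ((0.046)²·(0.48)·(12)) = 7.5e-5
P(B)³ = 4.62e-5 ⇒ P(B) = 0.036 bar

P(B) = 0.036 bar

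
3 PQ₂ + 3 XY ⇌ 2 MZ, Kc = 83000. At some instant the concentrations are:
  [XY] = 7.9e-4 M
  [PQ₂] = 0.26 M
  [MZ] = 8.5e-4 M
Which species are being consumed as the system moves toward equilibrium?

Qc = [MZ]² / ([PQ₂]³·[XY]³) = (8.5e-4)² / ((0.26)³·(7.9e-4)³) = 83000
Qc = 83000 = Kc; the system is at equilibrium.

none (at equilibrium)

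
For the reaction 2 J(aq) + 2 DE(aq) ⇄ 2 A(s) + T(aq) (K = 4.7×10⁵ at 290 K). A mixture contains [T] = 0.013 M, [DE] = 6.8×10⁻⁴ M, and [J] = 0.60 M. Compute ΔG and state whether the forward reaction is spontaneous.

(A is a pure solid — omitted from Q.)
Q = [T] / ([J]²·[DE]²) = (0.013) / ((0.60)²·(6.8×10⁻⁴)²) = 78100
ΔG = RT ln(Q/K) = (8.314 J mol⁻¹ K⁻¹)(290 K) × ln(78100/4.7×10⁵)
   = (2.411 kJ/mol)(-1.795) = -4.33 kJ/mol
ΔG < 0, so the forward reaction is spontaneous (proceeds forward).

ΔG = -4.33 kJ/mol; the forward reaction is spontaneous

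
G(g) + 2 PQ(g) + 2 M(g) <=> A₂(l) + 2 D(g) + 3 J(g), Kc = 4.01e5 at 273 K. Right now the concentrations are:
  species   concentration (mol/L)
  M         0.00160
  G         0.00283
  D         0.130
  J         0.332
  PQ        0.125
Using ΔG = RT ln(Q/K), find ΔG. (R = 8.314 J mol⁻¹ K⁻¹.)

(A₂ is a pure liquid — omitted from Qc.)
Qc = [D]²·[J]³ / ([G]·[PQ]²·[M]²) = (0.130)²·(0.332)³ / ((0.00283)·(0.125)²·(0.00160)²) = 5.46e6
ΔG = RT ln(Qc/Kc) = (8.314 J mol⁻¹ K⁻¹)(273 K) × ln(5.46e6/4.01e5)
   = (2.270 kJ/mol)(2.611) = 5.93 kJ/mol
ΔG > 0, so the forward reaction is non-spontaneous (proceeds in reverse).

ΔG = 5.93 kJ/mol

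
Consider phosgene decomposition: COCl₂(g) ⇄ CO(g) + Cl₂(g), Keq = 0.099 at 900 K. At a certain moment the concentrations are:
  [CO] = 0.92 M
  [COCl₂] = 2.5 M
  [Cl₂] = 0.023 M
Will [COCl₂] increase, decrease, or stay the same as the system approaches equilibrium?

decrease

Q = [CO]·[Cl₂] / [COCl₂] = (0.92)·(0.023) / (2.5) = 0.0085
Q = 0.0085 < Keq = 0.099: net forward reaction.
COCl₂ is a reactant, so it decreases.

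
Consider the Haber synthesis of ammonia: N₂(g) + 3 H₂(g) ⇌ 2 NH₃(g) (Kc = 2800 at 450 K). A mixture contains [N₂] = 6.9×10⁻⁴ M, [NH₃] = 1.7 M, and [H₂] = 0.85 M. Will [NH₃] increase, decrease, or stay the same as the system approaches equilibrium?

decrease

Qc = [NH₃]² / ([N₂]·[H₂]³) = (1.7)² / ((6.9×10⁻⁴)·(0.85)³) = 6800
Qc = 6800 > Kc = 2800: net reverse reaction.
NH₃ is a product, so it decreases.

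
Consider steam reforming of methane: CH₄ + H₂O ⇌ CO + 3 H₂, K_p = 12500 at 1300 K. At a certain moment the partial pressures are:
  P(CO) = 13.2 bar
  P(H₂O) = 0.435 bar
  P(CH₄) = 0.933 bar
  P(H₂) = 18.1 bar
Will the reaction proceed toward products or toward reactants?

reverse (toward reactants)

Q_p = P(CO)·P(H₂)³ / (P(CH₄)·P(H₂O)) = (13.2)·(18.1)³ / ((0.933)·(0.435)) = 1.93×10⁵
Q_p = 1.93×10⁵ > K_p = 12500, so the reverse reaction proceeds.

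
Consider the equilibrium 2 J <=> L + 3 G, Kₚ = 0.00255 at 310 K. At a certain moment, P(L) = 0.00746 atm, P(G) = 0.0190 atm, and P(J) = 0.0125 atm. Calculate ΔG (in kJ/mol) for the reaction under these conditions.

Qₚ = P(L)·P(G)³ / P(J)² = (0.00746)·(0.0190)³ / (0.0125)² = 3.27e-4
ΔG = RT ln(Qₚ/Kₚ) = (8.314 J mol⁻¹ K⁻¹)(310 K) × ln(3.27e-4/0.00255)
   = (2.577 kJ/mol)(-2.054) = -5.29 kJ/mol
ΔG < 0, so the forward reaction is spontaneous (proceeds forward).

ΔG = -5.29 kJ/mol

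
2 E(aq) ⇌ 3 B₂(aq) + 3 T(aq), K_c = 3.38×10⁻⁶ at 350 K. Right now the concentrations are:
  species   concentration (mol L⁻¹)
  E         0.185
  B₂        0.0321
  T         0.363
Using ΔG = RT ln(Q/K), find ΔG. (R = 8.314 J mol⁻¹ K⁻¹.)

Q_c = [B₂]³·[T]³ / [E]² = (0.0321)³·(0.363)³ / (0.185)² = 4.62×10⁻⁵
ΔG = RT ln(Q_c/K_c) = (8.314 J mol⁻¹ K⁻¹)(350 K) × ln(4.62×10⁻⁵/3.38×10⁻⁶)
   = (2.910 kJ/mol)(2.615) = 7.61 kJ/mol
ΔG > 0, so the forward reaction is non-spontaneous (proceeds in reverse).

ΔG = 7.61 kJ/mol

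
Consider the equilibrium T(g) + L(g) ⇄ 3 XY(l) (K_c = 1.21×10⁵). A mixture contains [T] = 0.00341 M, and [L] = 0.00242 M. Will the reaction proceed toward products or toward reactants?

(XY is a pure liquid — omitted from Q_c.)
Q_c = 1 / ([T]·[L]) = 1 / ((0.00341)·(0.00242)) = 1.21×10⁵
Q_c = 1.21×10⁵ = K_c, so the system is already at equilibrium.

no net change (already at equilibrium)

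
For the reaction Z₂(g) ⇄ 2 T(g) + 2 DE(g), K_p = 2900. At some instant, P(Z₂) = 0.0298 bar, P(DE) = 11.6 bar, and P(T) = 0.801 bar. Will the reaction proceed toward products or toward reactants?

neither direction; the system is at equilibrium

Q_p = P(T)²·P(DE)² / P(Z₂) = (0.801)²·(11.6)² / (0.0298) = 2900
Q_p = 2900 = K_p, so the system is already at equilibrium.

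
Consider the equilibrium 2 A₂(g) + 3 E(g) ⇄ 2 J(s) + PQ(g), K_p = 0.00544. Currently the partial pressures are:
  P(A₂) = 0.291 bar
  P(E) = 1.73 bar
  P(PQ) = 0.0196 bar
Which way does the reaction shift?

(J is a pure solid — omitted from Q_p.)
Q_p = P(PQ) / (P(A₂)²·P(E)³) = (0.0196) / ((0.291)²·(1.73)³) = 0.0447
Q_p = 0.0447 > K_p = 0.00544, so the reverse reaction proceeds.

reverse (toward reactants)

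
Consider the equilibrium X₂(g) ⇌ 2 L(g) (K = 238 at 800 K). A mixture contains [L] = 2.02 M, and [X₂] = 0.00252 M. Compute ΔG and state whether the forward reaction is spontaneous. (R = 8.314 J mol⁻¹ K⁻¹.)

Q = [L]² / [X₂] = (2.02)² / (0.00252) = 1620
ΔG = RT ln(Q/K) = (8.314 J mol⁻¹ K⁻¹)(800 K) × ln(1620/238)
   = (6.651 kJ/mol)(1.918) = 12.8 kJ/mol
ΔG > 0, so the forward reaction is non-spontaneous (proceeds in reverse).

ΔG = 12.8 kJ/mol; the forward reaction is non-spontaneous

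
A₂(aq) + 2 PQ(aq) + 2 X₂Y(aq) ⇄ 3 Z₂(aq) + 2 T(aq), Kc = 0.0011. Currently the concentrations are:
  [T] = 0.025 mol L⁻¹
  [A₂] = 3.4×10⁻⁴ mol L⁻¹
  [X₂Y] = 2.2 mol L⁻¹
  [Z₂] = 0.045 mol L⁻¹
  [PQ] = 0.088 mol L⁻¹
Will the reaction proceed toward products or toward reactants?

Qc = [Z₂]³·[T]² / ([A₂]·[PQ]²·[X₂Y]²) = (0.045)³·(0.025)² / ((3.4×10⁻⁴)·(0.088)²·(2.2)²) = 0.0045
Qc = 0.0045 > Kc = 0.0011, so the reverse reaction proceeds.

toward reactants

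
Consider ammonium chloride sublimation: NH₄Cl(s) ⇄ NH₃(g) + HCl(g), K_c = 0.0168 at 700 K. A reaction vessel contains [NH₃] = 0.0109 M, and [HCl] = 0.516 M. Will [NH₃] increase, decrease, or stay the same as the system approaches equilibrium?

increase

(NH₄Cl is a pure solid — omitted from Q_c.)
Q_c = [NH₃]·[HCl] = (0.0109)·(0.516) = 0.00562
Q_c = 0.00562 < K_c = 0.0168: net forward reaction.
NH₃ is a product, so it increases.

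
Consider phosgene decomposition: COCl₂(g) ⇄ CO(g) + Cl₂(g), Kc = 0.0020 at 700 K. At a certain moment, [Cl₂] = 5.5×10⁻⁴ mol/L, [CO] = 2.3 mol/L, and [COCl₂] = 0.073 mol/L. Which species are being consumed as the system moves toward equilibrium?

Qc = [CO]·[Cl₂] / [COCl₂] = (2.3)·(5.5×10⁻⁴) / (0.073) = 0.017
Qc = 0.017 > Kc = 0.0020: net reverse reaction.

CO, Cl₂ (products)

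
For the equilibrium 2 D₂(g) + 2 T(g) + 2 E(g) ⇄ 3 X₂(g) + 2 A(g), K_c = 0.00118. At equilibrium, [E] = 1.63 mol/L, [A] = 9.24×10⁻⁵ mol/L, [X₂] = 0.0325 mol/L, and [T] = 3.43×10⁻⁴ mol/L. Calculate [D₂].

At equilibrium, K_c = [X₂]³·[A]² / ([D₂]²·[T]²·[E]²) = 0.00118.
(0.0325)³·(9.24×10⁻⁵)² / (([D₂])²·(3.43×10⁻⁴)²·(1.63)²) = 0.00118
[D₂]² = 7.95×10⁻⁴ ⇒ [D₂] = 0.0282 mol/L

[D₂] = 0.0282 mol/L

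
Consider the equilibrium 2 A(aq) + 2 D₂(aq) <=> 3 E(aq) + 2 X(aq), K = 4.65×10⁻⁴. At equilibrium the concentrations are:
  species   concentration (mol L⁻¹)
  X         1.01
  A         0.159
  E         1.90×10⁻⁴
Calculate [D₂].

[D₂] = 7.71×10⁻⁴ mol L⁻¹

At equilibrium, K = [E]³·[X]² / ([A]²·[D₂]²) = 4.65×10⁻⁴.
(1.90×10⁻⁴)³·(1.01)² / ((0.159)²·([D₂])²) = 4.65×10⁻⁴
[D₂]² = 5.95×10⁻⁷ ⇒ [D₂] = 7.71×10⁻⁴ mol L⁻¹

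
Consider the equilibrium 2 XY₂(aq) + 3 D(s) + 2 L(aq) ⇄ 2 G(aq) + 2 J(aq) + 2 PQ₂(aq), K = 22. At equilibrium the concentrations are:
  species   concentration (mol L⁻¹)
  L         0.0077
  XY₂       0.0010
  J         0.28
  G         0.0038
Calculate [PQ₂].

[PQ₂] = 0.034 mol L⁻¹

(D is a pure solid — omitted from K.)
At equilibrium, K = [G]²·[J]²·[PQ₂]² / ([XY₂]²·[L]²) = 22.
(0.0038)²·(0.28)²·([PQ₂])² / ((0.0010)²·(0.0077)²) = 22
[PQ₂]² = 0.00115 ⇒ [PQ₂] = 0.034 mol L⁻¹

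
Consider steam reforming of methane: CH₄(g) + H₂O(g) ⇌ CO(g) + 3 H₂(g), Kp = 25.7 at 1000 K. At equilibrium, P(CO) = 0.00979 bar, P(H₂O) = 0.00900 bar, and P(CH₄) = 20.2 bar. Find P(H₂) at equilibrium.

At equilibrium, Kp = P(CO)·P(H₂)³ / (P(CH₄)·P(H₂O)) = 25.7.
(0.00979)·(P(H₂))³ / ((20.2)·(0.00900)) = 25.7
P(H₂)³ = 477 ⇒ P(H₂) = 7.81 bar

P(H₂) = 7.81 bar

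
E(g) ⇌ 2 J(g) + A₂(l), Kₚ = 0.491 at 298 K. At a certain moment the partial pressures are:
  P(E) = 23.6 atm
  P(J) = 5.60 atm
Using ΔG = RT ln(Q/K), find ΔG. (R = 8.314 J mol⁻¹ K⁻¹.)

ΔG = 2.47 kJ/mol

(A₂ is a pure liquid — omitted from Qₚ.)
Qₚ = P(J)² / P(E) = (5.60)² / (23.6) = 1.33
ΔG = RT ln(Qₚ/Kₚ) = (8.314 J mol⁻¹ K⁻¹)(298 K) × ln(1.33/0.491)
   = (2.478 kJ/mol)(0.9965) = 2.47 kJ/mol
ΔG > 0, so the forward reaction is non-spontaneous (proceeds in reverse).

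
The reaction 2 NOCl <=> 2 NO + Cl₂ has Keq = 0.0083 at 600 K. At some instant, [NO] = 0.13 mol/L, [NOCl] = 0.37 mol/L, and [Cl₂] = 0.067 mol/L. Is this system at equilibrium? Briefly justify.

yes, at equilibrium

Q = [NO]²·[Cl₂] / [NOCl]² = (0.13)²·(0.067) / (0.37)² = 0.0083
Q = 0.0083 = Keq; the system is at equilibrium.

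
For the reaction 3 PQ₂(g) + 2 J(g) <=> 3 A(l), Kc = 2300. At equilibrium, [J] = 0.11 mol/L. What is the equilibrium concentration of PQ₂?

(A is a pure liquid — omitted from Kc.)
At equilibrium, Kc = 1 / ([PQ₂]³·[J]²) = 2300.
1 / (([PQ₂])³·(0.11)²) = 2300
[PQ₂]³ = 0.0359 ⇒ [PQ₂] = 0.33 mol/L

[PQ₂] = 0.33 mol/L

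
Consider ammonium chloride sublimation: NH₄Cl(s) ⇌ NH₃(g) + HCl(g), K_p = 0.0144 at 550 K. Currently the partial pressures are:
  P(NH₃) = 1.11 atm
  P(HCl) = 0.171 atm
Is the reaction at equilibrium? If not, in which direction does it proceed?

toward reactants

(NH₄Cl is a pure solid — omitted from Q_p.)
Q_p = P(NH₃)·P(HCl) = (1.11)·(0.171) = 0.190
Q_p = 0.190 > K_p = 0.0144, so the reverse reaction proceeds.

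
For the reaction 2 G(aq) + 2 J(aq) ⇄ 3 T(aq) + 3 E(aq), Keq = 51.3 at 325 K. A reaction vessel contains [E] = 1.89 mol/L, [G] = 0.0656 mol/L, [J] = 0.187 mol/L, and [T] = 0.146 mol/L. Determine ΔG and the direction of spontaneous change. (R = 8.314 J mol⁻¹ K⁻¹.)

ΔG = 2.71 kJ/mol; the forward reaction is non-spontaneous

Q = [T]³·[E]³ / ([G]²·[J]²) = (0.146)³·(1.89)³ / ((0.0656)²·(0.187)²) = 140
ΔG = RT ln(Q/Keq) = (8.314 J mol⁻¹ K⁻¹)(325 K) × ln(140/51.3)
   = (2.702 kJ/mol)(1.004) = 2.71 kJ/mol
ΔG > 0, so the forward reaction is non-spontaneous (proceeds in reverse).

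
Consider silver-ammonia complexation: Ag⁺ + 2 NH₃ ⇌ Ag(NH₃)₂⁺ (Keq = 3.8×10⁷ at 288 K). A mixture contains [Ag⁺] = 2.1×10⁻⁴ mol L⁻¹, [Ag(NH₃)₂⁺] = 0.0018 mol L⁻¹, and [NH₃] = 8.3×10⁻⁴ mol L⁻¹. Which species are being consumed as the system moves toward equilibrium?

Ag⁺, NH₃ (reactants)

Q = [Ag(NH₃)₂⁺] / ([Ag⁺]·[NH₃]²) = (0.0018) / ((2.1×10⁻⁴)·(8.3×10⁻⁴)²) = 1.2×10⁷
Q = 1.2×10⁷ < Keq = 3.8×10⁷: net forward reaction.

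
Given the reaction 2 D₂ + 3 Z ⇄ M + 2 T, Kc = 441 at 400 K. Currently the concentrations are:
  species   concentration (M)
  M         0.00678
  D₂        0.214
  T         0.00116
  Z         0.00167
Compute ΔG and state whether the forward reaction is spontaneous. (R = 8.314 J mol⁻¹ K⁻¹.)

ΔG = -7.76 kJ/mol; the forward reaction is spontaneous

Qc = [M]·[T]² / ([D₂]²·[Z]³) = (0.00678)·(0.00116)² / ((0.214)²·(0.00167)³) = 42.8
ΔG = RT ln(Qc/Kc) = (8.314 J mol⁻¹ K⁻¹)(400 K) × ln(42.8/441)
   = (3.326 kJ/mol)(-2.333) = -7.76 kJ/mol
ΔG < 0, so the forward reaction is spontaneous (proceeds forward).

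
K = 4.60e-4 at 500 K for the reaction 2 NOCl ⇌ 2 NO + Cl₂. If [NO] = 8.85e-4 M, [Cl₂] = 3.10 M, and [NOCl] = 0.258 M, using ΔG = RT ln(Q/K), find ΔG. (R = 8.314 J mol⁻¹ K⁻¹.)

ΔG = -10.5 kJ/mol

Q = [NO]²·[Cl₂] / [NOCl]² = (8.85e-4)²·(3.10) / (0.258)² = 3.65e-5
ΔG = RT ln(Q/K) = (8.314 J mol⁻¹ K⁻¹)(500 K) × ln(3.65e-5/4.60e-4)
   = (4.157 kJ/mol)(-2.534) = -10.5 kJ/mol
ΔG < 0, so the forward reaction is spontaneous (proceeds forward).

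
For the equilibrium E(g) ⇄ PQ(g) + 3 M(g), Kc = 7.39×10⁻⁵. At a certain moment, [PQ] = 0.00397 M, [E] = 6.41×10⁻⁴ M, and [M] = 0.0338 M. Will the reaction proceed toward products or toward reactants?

in the reverse direction

Qc = [PQ]·[M]³ / [E] = (0.00397)·(0.0338)³ / (6.41×10⁻⁴) = 2.39×10⁻⁴
Qc = 2.39×10⁻⁴ > Kc = 7.39×10⁻⁵, so the reverse reaction proceeds.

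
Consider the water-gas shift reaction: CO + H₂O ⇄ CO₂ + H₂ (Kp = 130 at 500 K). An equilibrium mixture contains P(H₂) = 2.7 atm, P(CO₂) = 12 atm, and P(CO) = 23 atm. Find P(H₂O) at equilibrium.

At equilibrium, Kp = P(CO₂)·P(H₂) / (P(CO)·P(H₂O)) = 130.
(12)·(2.7) / ((23)·(P(H₂O))) = 130
P(H₂O) = 0.0108 = 0.011 atm

P(H₂O) = 0.011 atm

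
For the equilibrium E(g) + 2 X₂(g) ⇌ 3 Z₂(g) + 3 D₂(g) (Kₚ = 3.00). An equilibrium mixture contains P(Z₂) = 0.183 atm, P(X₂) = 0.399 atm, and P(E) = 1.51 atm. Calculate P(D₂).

At equilibrium, Kₚ = P(Z₂)³·P(D₂)³ / (P(E)·P(X₂)²) = 3.00.
(0.183)³·(P(D₂))³ / ((1.51)·(0.399)²) = 3.00
P(D₂)³ = 118 ⇒ P(D₂) = 4.90 atm

P(D₂) = 4.90 atm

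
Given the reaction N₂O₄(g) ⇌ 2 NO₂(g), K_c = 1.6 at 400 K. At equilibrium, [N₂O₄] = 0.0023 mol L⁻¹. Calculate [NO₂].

At equilibrium, K_c = [NO₂]² / [N₂O₄] = 1.6.
([NO₂])² / (0.0023) = 1.6
[NO₂]² = 0.00368 ⇒ [NO₂] = 0.061 mol L⁻¹

[NO₂] = 0.061 mol L⁻¹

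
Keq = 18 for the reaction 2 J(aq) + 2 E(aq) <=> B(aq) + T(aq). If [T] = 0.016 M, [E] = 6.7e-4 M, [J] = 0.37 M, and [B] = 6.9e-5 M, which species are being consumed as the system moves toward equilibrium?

Q = [B]·[T] / ([J]²·[E]²) = (6.9e-5)·(0.016) / ((0.37)²·(6.7e-4)²) = 18
Q = 18 = Keq; the system is at equilibrium.

none (at equilibrium)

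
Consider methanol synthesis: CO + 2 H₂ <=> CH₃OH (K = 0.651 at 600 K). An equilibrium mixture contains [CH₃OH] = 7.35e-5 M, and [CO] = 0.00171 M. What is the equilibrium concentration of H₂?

[H₂] = 0.257 M

At equilibrium, K = [CH₃OH] / ([CO]·[H₂]²) = 0.651.
(7.35e-5) / ((0.00171)·([H₂])²) = 0.651
[H₂]² = 0.0660 ⇒ [H₂] = 0.257 M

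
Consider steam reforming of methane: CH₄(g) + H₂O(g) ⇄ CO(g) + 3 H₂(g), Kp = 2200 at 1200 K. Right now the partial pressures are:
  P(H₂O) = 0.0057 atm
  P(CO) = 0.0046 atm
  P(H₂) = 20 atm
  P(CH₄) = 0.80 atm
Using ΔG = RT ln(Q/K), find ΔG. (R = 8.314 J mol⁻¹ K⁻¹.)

Qp = P(CO)·P(H₂)³ / (P(CH₄)·P(H₂O)) = (0.0046)·(20)³ / ((0.80)·(0.0057)) = 8070
ΔG = RT ln(Qp/Kp) = (8.314 J mol⁻¹ K⁻¹)(1200 K) × ln(8070/2200)
   = (9.977 kJ/mol)(1.300) = 13.0 kJ/mol
ΔG > 0, so the forward reaction is non-spontaneous (proceeds in reverse).

ΔG = 13.0 kJ/mol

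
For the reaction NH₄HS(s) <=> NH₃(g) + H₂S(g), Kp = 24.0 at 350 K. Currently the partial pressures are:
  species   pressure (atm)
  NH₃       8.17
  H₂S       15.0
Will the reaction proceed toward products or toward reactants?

reverse (toward reactants)

(NH₄HS is a pure solid — omitted from Qp.)
Qp = P(NH₃)·P(H₂S) = (8.17)·(15.0) = 123
Qp = 123 > Kp = 24.0, so the reverse reaction proceeds.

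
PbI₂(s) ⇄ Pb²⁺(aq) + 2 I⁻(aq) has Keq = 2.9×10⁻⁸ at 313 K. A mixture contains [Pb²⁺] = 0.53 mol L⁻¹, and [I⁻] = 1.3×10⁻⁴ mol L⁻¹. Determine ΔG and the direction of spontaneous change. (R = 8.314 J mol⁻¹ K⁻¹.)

(PbI₂ is a pure solid — omitted from Q.)
Q = [Pb²⁺]·[I⁻]² = (0.53)·(1.3×10⁻⁴)² = 8.96×10⁻⁹
ΔG = RT ln(Q/Keq) = (8.314 J mol⁻¹ K⁻¹)(313 K) × ln(8.96×10⁻⁹/2.9×10⁻⁸)
   = (2.602 kJ/mol)(-1.175) = -3.06 kJ/mol
ΔG < 0, so the forward reaction is spontaneous (proceeds forward).

ΔG = -3.06 kJ/mol; the forward reaction is spontaneous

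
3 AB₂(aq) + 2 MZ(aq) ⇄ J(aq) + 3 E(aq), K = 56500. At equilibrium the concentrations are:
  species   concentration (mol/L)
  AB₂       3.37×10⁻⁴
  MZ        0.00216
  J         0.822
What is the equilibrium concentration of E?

[E] = 2.31×10⁻⁴ mol/L

At equilibrium, K = [J]·[E]³ / ([AB₂]³·[MZ]²) = 56500.
(0.822)·([E])³ / ((3.37×10⁻⁴)³·(0.00216)²) = 56500
[E]³ = 1.23×10⁻¹¹ ⇒ [E] = 2.31×10⁻⁴ mol/L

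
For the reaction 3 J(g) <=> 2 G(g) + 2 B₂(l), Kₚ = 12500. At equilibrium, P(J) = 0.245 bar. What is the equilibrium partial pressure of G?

P(G) = 13.6 bar

(B₂ is a pure liquid — omitted from Kₚ.)
At equilibrium, Kₚ = P(G)² / P(J)³ = 12500.
(P(G))² / (0.245)³ = 12500
P(G)² = 184 ⇒ P(G) = 13.6 bar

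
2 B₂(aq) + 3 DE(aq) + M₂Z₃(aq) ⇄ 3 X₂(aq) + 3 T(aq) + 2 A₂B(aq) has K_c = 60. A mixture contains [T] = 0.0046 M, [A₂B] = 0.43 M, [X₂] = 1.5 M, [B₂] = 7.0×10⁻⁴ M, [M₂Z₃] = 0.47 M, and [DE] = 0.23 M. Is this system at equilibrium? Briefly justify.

Q_c = [X₂]³·[T]³·[A₂B]² / ([B₂]²·[DE]³·[M₂Z₃]) = (1.5)³·(0.0046)³·(0.43)² / ((7.0×10⁻⁴)²·(0.23)³·(0.47)) = 22
Q_c = 22 < K_c = 60: net forward reaction.

no; Q < K, reaction proceeds forward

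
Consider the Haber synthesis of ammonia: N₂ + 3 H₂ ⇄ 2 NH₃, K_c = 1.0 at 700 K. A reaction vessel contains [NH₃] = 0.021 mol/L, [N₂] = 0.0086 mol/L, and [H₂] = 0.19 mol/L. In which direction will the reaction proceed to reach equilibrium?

Q_c = [NH₃]² / ([N₂]·[H₂]³) = (0.021)² / ((0.0086)·(0.19)³) = 7.5
Q_c = 7.5 > K_c = 1.0, so the reverse reaction proceeds.

toward reactants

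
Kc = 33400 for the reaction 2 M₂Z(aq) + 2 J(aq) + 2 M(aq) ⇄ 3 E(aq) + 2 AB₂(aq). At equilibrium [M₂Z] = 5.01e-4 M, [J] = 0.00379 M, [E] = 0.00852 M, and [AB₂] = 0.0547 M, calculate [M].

At equilibrium, Kc = [E]³·[AB₂]² / ([M₂Z]²·[J]²·[M]²) = 33400.
(0.00852)³·(0.0547)² / ((5.01e-4)²·(0.00379)²·([M])²) = 33400
[M]² = 0.0154 ⇒ [M] = 0.124 M

[M] = 0.124 M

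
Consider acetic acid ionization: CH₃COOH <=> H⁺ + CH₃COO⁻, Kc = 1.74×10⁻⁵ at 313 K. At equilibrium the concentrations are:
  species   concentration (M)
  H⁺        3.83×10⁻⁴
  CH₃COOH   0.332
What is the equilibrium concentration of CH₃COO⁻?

[CH₃COO⁻] = 0.0151 M

At equilibrium, Kc = [H⁺]·[CH₃COO⁻] / [CH₃COOH] = 1.74×10⁻⁵.
(3.83×10⁻⁴)·([CH₃COO⁻]) / (0.332) = 1.74×10⁻⁵
[CH₃COO⁻] = 0.0151 M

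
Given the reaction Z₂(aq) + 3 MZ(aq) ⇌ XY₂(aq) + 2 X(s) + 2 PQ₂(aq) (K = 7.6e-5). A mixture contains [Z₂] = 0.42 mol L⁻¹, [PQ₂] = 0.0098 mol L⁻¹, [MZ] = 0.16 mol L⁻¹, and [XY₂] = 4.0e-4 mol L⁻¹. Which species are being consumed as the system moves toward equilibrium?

(X is a pure solid — omitted from Q.)
Q = [XY₂]·[PQ₂]² / ([Z₂]·[MZ]³) = (4.0e-4)·(0.0098)² / ((0.42)·(0.16)³) = 2.2e-5
Q = 2.2e-5 < K = 7.6e-5: net forward reaction.

Z₂, MZ (reactants)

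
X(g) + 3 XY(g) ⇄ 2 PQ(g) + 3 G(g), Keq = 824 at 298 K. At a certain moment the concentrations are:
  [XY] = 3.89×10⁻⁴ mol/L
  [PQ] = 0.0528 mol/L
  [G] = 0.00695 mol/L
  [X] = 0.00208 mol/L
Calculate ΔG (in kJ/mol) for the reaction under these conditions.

ΔG = 5.52 kJ/mol

Q = [PQ]²·[G]³ / ([X]·[XY]³) = (0.0528)²·(0.00695)³ / ((0.00208)·(3.89×10⁻⁴)³) = 7640
ΔG = RT ln(Q/Keq) = (8.314 J mol⁻¹ K⁻¹)(298 K) × ln(7640/824)
   = (2.478 kJ/mol)(2.227) = 5.52 kJ/mol
ΔG > 0, so the forward reaction is non-spontaneous (proceeds in reverse).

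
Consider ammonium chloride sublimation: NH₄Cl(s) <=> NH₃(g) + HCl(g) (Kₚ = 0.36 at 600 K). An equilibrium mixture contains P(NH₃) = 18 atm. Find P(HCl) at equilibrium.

(NH₄Cl is a pure solid — omitted from Kₚ.)
At equilibrium, Kₚ = P(NH₃)·P(HCl) = 0.36.
(18)·(P(HCl)) = 0.36
P(HCl) = 0.0200 = 0.020 atm

P(HCl) = 0.020 atm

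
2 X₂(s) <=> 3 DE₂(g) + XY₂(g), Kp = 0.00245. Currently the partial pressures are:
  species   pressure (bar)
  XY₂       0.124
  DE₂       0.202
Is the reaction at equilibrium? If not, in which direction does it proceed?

toward products

(X₂ is a pure solid — omitted from Qp.)
Qp = P(DE₂)³·P(XY₂) = (0.202)³·(0.124) = 0.00102
Qp = 0.00102 < Kp = 0.00245, so the forward reaction proceeds.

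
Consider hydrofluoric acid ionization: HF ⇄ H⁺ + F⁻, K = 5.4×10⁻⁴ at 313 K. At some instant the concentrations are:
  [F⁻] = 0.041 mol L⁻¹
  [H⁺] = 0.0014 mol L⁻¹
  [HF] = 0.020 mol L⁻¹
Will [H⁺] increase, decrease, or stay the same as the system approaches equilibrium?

Q = [H⁺]·[F⁻] / [HF] = (0.0014)·(0.041) / (0.020) = 0.0029
Q = 0.0029 > K = 5.4×10⁻⁴: net reverse reaction.
H⁺ is a product, so it decreases.

decrease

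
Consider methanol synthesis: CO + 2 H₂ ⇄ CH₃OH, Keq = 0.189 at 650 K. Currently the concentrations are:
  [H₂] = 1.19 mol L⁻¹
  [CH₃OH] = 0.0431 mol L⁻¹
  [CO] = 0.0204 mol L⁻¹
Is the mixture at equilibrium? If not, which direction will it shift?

no; Q > K, reaction proceeds in reverse

Q = [CH₃OH] / ([CO]·[H₂]²) = (0.0431) / ((0.0204)·(1.19)²) = 1.49
Q = 1.49 > Keq = 0.189: net reverse reaction.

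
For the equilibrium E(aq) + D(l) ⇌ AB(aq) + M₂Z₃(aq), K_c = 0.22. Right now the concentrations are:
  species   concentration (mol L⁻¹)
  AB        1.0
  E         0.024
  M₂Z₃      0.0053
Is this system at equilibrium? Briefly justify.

(D is a pure liquid — omitted from Q_c.)
Q_c = [AB]·[M₂Z₃] / [E] = (1.0)·(0.0053) / (0.024) = 0.22
Q_c = 0.22 = K_c; the system is at equilibrium.

yes, at equilibrium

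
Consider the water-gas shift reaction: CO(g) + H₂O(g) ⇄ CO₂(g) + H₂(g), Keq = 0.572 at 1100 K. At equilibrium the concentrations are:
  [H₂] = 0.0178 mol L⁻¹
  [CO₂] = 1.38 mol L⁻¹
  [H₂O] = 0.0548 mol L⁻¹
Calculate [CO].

[CO] = 0.784 mol L⁻¹

At equilibrium, Keq = [CO₂]·[H₂] / ([CO]·[H₂O]) = 0.572.
(1.38)·(0.0178) / (([CO])·(0.0548)) = 0.572
[CO] = 0.784 mol L⁻¹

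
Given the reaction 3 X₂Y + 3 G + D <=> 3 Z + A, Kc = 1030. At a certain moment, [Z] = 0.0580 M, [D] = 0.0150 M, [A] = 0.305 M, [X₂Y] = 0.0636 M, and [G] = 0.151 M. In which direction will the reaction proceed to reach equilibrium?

Qc = [Z]³·[A] / ([X₂Y]³·[G]³·[D]) = (0.0580)³·(0.305) / ((0.0636)³·(0.151)³·(0.0150)) = 4480
Qc = 4480 > Kc = 1030, so the reverse reaction proceeds.

reverse (toward reactants)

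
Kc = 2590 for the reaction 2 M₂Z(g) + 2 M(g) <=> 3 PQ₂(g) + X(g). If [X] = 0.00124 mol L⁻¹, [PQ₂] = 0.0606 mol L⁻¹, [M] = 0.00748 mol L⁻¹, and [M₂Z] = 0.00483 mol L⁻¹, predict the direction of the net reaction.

Qc = [PQ₂]³·[X] / ([M₂Z]²·[M]²) = (0.0606)³·(0.00124) / ((0.00483)²·(0.00748)²) = 211
Qc = 211 < Kc = 2590, so the forward reaction proceeds.

to the right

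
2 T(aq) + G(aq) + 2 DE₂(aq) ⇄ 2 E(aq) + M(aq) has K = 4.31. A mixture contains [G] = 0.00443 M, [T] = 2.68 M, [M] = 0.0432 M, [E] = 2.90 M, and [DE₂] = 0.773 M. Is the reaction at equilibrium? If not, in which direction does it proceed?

to the left

Q = [E]²·[M] / ([T]²·[G]·[DE₂]²) = (2.90)²·(0.0432) / ((2.68)²·(0.00443)·(0.773)²) = 19.1
Q = 19.1 > K = 4.31, so the reverse reaction proceeds.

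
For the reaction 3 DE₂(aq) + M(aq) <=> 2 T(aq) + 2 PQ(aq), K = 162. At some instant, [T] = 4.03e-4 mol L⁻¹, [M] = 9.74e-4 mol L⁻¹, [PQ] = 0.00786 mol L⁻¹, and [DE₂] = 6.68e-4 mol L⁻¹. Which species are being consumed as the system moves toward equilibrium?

Q = [T]²·[PQ]² / ([DE₂]³·[M]) = (4.03e-4)²·(0.00786)² / ((6.68e-4)³·(9.74e-4)) = 34.6
Q = 34.6 < K = 162: net forward reaction.

DE₂, M (reactants)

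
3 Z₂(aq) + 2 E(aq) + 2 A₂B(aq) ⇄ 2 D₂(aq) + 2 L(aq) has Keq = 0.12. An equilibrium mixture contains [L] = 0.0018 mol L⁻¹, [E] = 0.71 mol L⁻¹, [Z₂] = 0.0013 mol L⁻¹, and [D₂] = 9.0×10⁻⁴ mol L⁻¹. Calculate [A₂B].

At equilibrium, Keq = [D₂]²·[L]² / ([Z₂]³·[E]²·[A₂B]²) = 0.12.
(9.0×10⁻⁴)²·(0.0018)² / ((0.0013)³·(0.71)²·([A₂B])²) = 0.12
[A₂B]² = 0.0197 ⇒ [A₂B] = 0.14 mol L⁻¹

[A₂B] = 0.14 mol L⁻¹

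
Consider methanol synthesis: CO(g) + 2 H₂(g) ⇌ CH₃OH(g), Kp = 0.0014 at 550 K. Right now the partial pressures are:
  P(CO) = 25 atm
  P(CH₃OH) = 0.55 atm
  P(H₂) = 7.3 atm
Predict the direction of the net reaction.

Qp = P(CH₃OH) / (P(CO)·P(H₂)²) = (0.55) / ((25)·(7.3)²) = 4.1×10⁻⁴
Qp = 4.1×10⁻⁴ < Kp = 0.0014, so the forward reaction proceeds.

in the forward direction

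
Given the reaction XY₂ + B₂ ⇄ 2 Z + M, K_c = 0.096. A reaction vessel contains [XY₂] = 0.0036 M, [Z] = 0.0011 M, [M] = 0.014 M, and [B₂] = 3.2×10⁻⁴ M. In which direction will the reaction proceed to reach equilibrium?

forward (toward products)

Q_c = [Z]²·[M] / ([XY₂]·[B₂]) = (0.0011)²·(0.014) / ((0.0036)·(3.2×10⁻⁴)) = 0.015
Q_c = 0.015 < K_c = 0.096, so the forward reaction proceeds.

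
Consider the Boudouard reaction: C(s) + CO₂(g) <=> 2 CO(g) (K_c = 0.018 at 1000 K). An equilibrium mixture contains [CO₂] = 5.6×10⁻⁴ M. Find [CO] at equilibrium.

(C is a pure solid — omitted from K_c.)
At equilibrium, K_c = [CO]² / [CO₂] = 0.018.
([CO])² / (5.6×10⁻⁴) = 0.018
[CO]² = 1.01×10⁻⁵ ⇒ [CO] = 0.0032 M

[CO] = 0.0032 M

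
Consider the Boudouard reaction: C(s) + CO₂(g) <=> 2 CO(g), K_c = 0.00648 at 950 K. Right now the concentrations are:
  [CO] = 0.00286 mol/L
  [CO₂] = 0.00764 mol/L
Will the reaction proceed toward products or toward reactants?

to the right

(C is a pure solid — omitted from Q_c.)
Q_c = [CO]² / [CO₂] = (0.00286)² / (0.00764) = 0.00107
Q_c = 0.00107 < K_c = 0.00648, so the forward reaction proceeds.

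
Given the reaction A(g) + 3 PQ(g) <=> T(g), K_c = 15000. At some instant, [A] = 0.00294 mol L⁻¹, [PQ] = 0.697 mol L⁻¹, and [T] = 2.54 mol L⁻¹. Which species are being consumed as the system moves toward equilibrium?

Q_c = [T] / ([A]·[PQ]³) = (2.54) / ((0.00294)·(0.697)³) = 2550
Q_c = 2550 < K_c = 15000: net forward reaction.

A, PQ (reactants)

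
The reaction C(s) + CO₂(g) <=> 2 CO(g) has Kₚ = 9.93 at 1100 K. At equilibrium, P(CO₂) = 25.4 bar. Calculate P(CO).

(C is a pure solid — omitted from Kₚ.)
At equilibrium, Kₚ = P(CO)² / P(CO₂) = 9.93.
(P(CO))² / (25.4) = 9.93
P(CO)² = 252 ⇒ P(CO) = 15.9 bar

P(CO) = 15.9 bar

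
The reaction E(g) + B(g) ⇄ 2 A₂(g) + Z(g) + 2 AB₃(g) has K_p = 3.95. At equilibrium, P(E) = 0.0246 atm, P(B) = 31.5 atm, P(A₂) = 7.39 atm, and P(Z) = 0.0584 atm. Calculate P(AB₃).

At equilibrium, K_p = P(A₂)²·P(Z)·P(AB₃)² / (P(E)·P(B)) = 3.95.
(7.39)²·(0.0584)·(P(AB₃))² / ((0.0246)·(31.5)) = 3.95
P(AB₃)² = 0.960 ⇒ P(AB₃) = 0.980 atm

P(AB₃) = 0.980 atm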